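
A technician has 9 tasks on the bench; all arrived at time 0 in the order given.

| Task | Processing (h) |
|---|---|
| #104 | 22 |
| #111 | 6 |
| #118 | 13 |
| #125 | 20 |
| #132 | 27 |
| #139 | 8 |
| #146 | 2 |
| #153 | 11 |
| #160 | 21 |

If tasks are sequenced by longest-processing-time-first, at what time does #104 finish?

49

LPT (decreasing processing time): #132 #104 #160 #125 #118 #153 #139 #111 #146.
#132: 0→27
#104: 27→49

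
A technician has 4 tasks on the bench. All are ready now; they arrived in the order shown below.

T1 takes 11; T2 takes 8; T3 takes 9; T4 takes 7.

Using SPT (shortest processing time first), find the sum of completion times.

SPT (increasing processing time): T4 T2 T3 T1.
T4: 0→7
T2: 7→15
T3: 15→24
T1: 24→35
Sum = 7+15+24+35 = 81.

81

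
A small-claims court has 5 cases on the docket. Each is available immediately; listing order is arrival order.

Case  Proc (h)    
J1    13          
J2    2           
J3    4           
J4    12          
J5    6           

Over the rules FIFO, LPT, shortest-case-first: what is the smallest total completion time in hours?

FIFO (arrival order): J1 J2 J3 J4 J5.
J1: 0→13
J2: 13→15
J3: 15→19
J4: 19→31
J5: 31→37
Sum = 13+15+19+31+37 = 115.
LPT (decreasing processing time): J1 J4 J5 J3 J2.
J1: 0→13
J4: 13→25
J5: 25→31
J3: 31→35
J2: 35→37
Sum = 13+25+31+35+37 = 141.
SPT (increasing processing time): J2 J3 J5 J4 J1.
J2: 0→2
J3: 2→6
J5: 6→12
J4: 12→24
J1: 24→37
Sum = 2+6+12+24+37 = 81.
FIFO 115, LPT 141, SPT 81 → minimum 81.

81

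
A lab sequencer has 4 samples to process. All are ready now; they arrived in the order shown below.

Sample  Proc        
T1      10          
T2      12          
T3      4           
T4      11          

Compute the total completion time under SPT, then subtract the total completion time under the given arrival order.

SPT (increasing processing time): T3 T1 T4 T2.
T3: 0→4
T1: 4→14
T4: 14→25
T2: 25→37
Sum = 4+14+25+37 = 80.
FIFO (arrival order): T1 T2 T3 T4.
T1: 0→10
T2: 10→22
T3: 22→26
T4: 26→37
Sum = 10+22+26+37 = 95.
Difference = 80 − 95 = -15.

-15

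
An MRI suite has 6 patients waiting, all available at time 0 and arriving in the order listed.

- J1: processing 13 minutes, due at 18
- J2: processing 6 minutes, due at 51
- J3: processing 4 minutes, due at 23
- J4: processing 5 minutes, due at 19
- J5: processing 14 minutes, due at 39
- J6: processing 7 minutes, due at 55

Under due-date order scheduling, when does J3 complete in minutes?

22

EDD (increasing due date): J1 J4 J3 J5 J2 J6.
J1: 0→13
J4: 13→18
J3: 18→22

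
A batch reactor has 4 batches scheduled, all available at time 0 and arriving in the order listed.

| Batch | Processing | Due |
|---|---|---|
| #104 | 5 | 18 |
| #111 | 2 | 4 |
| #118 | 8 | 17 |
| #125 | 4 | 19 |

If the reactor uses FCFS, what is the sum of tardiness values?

FIFO (arrival order): #104 #111 #118 #125.
#104: 0→5, due 18, tardiness 0
#111: 5→7, due 4, tardiness 3
#118: 7→15, due 17, tardiness 0
#125: 15→19, due 19, tardiness 0
Sum = 0+3+0+0 = 3.

3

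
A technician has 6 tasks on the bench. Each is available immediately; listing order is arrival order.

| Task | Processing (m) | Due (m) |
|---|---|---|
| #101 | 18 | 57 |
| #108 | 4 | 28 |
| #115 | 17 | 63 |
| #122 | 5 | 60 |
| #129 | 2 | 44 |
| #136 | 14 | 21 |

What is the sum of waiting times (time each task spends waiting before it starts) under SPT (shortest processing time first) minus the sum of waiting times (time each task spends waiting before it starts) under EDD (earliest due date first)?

-47

SPT (increasing processing time): #129 #108 #122 #136 #115 #101.
#129: waits 0, runs 0→2
#108: waits 2, runs 2→6
#122: waits 6, runs 6→11
#136: waits 11, runs 11→25
#115: waits 25, runs 25→42
#101: waits 42, runs 42→60
Sum = 0+2+6+11+25+42 = 86.
EDD (increasing due date): #136 #108 #129 #101 #122 #115.
#136: waits 0, runs 0→14
#108: waits 14, runs 14→18
#129: waits 18, runs 18→20
#101: waits 20, runs 20→38
#122: waits 38, runs 38→43
#115: waits 43, runs 43→60
Sum = 0+14+18+20+38+43 = 133.
Difference = 86 − 133 = -47.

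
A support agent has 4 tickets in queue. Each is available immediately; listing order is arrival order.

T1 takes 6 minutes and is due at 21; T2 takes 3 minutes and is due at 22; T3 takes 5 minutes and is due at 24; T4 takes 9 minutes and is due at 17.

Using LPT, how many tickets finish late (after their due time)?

1

LPT (decreasing processing time): T4 T1 T3 T2.
T4: 0→9, due 17, tardiness 0
T1: 9→15, due 21, tardiness 0
T3: 15→20, due 24, tardiness 0
T2: 20→23, due 22, tardiness 1
Late tickets: 1.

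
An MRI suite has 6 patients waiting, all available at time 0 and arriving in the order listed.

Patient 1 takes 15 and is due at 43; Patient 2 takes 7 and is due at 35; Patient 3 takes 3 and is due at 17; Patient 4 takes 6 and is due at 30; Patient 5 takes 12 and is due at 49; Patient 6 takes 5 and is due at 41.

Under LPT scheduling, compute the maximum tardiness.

31

LPT (decreasing processing time): Patient 1 Patient 5 Patient 2 Patient 4 Patient 6 Patient 3.
Patient 1: 0→15, due 43, tardiness 0
Patient 5: 15→27, due 49, tardiness 0
Patient 2: 27→34, due 35, tardiness 0
Patient 4: 34→40, due 30, tardiness 10
Patient 6: 40→45, due 41, tardiness 4
Patient 3: 45→48, due 17, tardiness 31
Maximum = 31.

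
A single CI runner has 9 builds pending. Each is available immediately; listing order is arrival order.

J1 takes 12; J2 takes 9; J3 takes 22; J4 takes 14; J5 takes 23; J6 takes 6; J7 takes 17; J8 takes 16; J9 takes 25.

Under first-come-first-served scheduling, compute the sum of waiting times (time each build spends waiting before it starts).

FIFO (arrival order): J1 J2 J3 J4 J5 J6 J7 J8 J9.
J1: waits 0, runs 0→12
J2: waits 12, runs 12→21
J3: waits 21, runs 21→43
J4: waits 43, runs 43→57
J5: waits 57, runs 57→80
J6: waits 80, runs 80→86
J7: waits 86, runs 86→103
J8: waits 103, runs 103→119
J9: waits 119, runs 119→144
Sum = 0+12+21+43+57+80+86+103+119 = 521.

521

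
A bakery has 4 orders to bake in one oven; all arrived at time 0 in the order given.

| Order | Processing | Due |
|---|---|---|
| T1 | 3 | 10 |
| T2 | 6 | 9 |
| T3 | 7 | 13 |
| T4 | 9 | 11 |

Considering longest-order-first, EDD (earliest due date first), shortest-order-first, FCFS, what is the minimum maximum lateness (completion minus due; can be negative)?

12

LPT (decreasing processing time): T4 T3 T2 T1.
T4: 0→9, due 11, lateness -2
T3: 9→16, due 13, lateness 3
T2: 16→22, due 9, lateness 13
T1: 22→25, due 10, lateness 15
Maximum = 15.
EDD (increasing due date): T2 T1 T4 T3.
T2: 0→6, due 9, lateness -3
T1: 6→9, due 10, lateness -1
T4: 9→18, due 11, lateness 7
T3: 18→25, due 13, lateness 12
Maximum = 12.
SPT (increasing processing time): T1 T2 T3 T4.
T1: 0→3, due 10, lateness -7
T2: 3→9, due 9, lateness 0
T3: 9→16, due 13, lateness 3
T4: 16→25, due 11, lateness 14
Maximum = 14.
FIFO (arrival order): T1 T2 T3 T4.
T1: 0→3, due 10, lateness -7
T2: 3→9, due 9, lateness 0
T3: 9→16, due 13, lateness 3
T4: 16→25, due 11, lateness 14
Maximum = 14.
LPT 15, EDD 12, SPT 14, FIFO 14 → minimum 12.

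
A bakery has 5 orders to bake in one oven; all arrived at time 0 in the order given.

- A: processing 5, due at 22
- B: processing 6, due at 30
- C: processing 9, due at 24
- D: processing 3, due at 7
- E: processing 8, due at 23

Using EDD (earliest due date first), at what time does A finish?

EDD (increasing due date): D A E C B.
D: 0→3
A: 3→8

8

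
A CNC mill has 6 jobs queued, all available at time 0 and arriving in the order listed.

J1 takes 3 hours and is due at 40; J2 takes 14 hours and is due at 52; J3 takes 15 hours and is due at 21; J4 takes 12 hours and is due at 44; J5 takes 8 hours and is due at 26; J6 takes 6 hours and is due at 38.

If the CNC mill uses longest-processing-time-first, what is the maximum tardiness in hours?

LPT (decreasing processing time): J3 J2 J4 J5 J6 J1.
J3: 0→15, due 21, tardiness 0
J2: 15→29, due 52, tardiness 0
J4: 29→41, due 44, tardiness 0
J5: 41→49, due 26, tardiness 23
J6: 49→55, due 38, tardiness 17
J1: 55→58, due 40, tardiness 18
Maximum = 23.

23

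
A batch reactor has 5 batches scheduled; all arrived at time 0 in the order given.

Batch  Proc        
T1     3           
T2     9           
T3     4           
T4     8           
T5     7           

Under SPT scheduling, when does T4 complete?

SPT (increasing processing time): T1 T3 T5 T4 T2.
T1: 0→3
T3: 3→7
T5: 7→14
T4: 14→22

22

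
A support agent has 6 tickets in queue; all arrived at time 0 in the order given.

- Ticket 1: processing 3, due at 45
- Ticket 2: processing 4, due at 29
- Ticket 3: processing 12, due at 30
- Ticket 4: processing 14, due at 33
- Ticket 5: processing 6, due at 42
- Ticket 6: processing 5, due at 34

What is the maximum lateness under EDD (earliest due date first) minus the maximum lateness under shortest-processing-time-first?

EDD (increasing due date): Ticket 2 Ticket 3 Ticket 4 Ticket 6 Ticket 5 Ticket 1.
Ticket 2: 0→4, due 29, lateness -25
Ticket 3: 4→16, due 30, lateness -14
Ticket 4: 16→30, due 33, lateness -3
Ticket 6: 30→35, due 34, lateness 1
Ticket 5: 35→41, due 42, lateness -1
Ticket 1: 41→44, due 45, lateness -1
Maximum = 1.
SPT (increasing processing time): Ticket 1 Ticket 2 Ticket 6 Ticket 5 Ticket 3 Ticket 4.
Ticket 1: 0→3, due 45, lateness -42
Ticket 2: 3→7, due 29, lateness -22
Ticket 6: 7→12, due 34, lateness -22
Ticket 5: 12→18, due 42, lateness -24
Ticket 3: 18→30, due 30, lateness 0
Ticket 4: 30→44, due 33, lateness 11
Maximum = 11.
Difference = 1 − 11 = -10.

-10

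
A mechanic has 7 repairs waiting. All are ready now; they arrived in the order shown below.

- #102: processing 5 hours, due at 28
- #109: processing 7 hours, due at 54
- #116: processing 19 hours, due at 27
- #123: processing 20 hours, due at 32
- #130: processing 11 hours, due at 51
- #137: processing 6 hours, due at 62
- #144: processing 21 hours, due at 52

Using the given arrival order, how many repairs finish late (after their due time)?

5

FIFO (arrival order): #102 #109 #116 #123 #130 #137 #144.
#102: 0→5, due 28, tardiness 0
#109: 5→12, due 54, tardiness 0
#116: 12→31, due 27, tardiness 4
#123: 31→51, due 32, tardiness 19
#130: 51→62, due 51, tardiness 11
#137: 62→68, due 62, tardiness 6
#144: 68→89, due 52, tardiness 37
Late repairs: 5.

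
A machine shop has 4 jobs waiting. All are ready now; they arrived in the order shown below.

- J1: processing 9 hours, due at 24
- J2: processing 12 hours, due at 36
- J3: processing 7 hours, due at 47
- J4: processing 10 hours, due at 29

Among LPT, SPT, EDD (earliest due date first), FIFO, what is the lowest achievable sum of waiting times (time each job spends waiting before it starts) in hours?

LPT (decreasing processing time): J2 J4 J1 J3.
J2: waits 0, runs 0→12
J4: waits 12, runs 12→22
J1: waits 22, runs 22→31
J3: waits 31, runs 31→38
Sum = 0+12+22+31 = 65.
SPT (increasing processing time): J3 J1 J4 J2.
J3: waits 0, runs 0→7
J1: waits 7, runs 7→16
J4: waits 16, runs 16→26
J2: waits 26, runs 26→38
Sum = 0+7+16+26 = 49.
EDD (increasing due date): J1 J4 J2 J3.
J1: waits 0, runs 0→9
J4: waits 9, runs 9→19
J2: waits 19, runs 19→31
J3: waits 31, runs 31→38
Sum = 0+9+19+31 = 59.
FIFO (arrival order): J1 J2 J3 J4.
J1: waits 0, runs 0→9
J2: waits 9, runs 9→21
J3: waits 21, runs 21→28
J4: waits 28, runs 28→38
Sum = 0+9+21+28 = 58.
LPT 65, SPT 49, EDD 59, FIFO 58 → minimum 49.

49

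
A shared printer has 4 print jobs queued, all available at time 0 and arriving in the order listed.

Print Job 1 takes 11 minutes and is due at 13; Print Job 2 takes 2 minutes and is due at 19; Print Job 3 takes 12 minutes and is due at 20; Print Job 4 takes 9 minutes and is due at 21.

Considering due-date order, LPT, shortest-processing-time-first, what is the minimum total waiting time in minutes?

35

EDD (increasing due date): Print Job 1 Print Job 2 Print Job 3 Print Job 4.
Print Job 1: waits 0, runs 0→11
Print Job 2: waits 11, runs 11→13
Print Job 3: waits 13, runs 13→25
Print Job 4: waits 25, runs 25→34
Sum = 0+11+13+25 = 49.
LPT (decreasing processing time): Print Job 3 Print Job 1 Print Job 4 Print Job 2.
Print Job 3: waits 0, runs 0→12
Print Job 1: waits 12, runs 12→23
Print Job 4: waits 23, runs 23→32
Print Job 2: waits 32, runs 32→34
Sum = 0+12+23+32 = 67.
SPT (increasing processing time): Print Job 2 Print Job 4 Print Job 1 Print Job 3.
Print Job 2: waits 0, runs 0→2
Print Job 4: waits 2, runs 2→11
Print Job 1: waits 11, runs 11→22
Print Job 3: waits 22, runs 22→34
Sum = 0+2+11+22 = 35.
EDD 49, LPT 67, SPT 35 → minimum 35.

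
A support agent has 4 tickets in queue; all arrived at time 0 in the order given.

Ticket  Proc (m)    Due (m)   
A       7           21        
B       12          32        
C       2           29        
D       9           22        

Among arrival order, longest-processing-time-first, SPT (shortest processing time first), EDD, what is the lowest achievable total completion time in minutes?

FIFO (arrival order): A B C D.
A: 0→7
B: 7→19
C: 19→21
D: 21→30
Sum = 7+19+21+30 = 77.
LPT (decreasing processing time): B D A C.
B: 0→12
D: 12→21
A: 21→28
C: 28→30
Sum = 12+21+28+30 = 91.
SPT (increasing processing time): C A D B.
C: 0→2
A: 2→9
D: 9→18
B: 18→30
Sum = 2+9+18+30 = 59.
EDD (increasing due date): A D C B.
A: 0→7
D: 7→16
C: 16→18
B: 18→30
Sum = 7+16+18+30 = 71.
FIFO 77, LPT 91, SPT 59, EDD 71 → minimum 59.

59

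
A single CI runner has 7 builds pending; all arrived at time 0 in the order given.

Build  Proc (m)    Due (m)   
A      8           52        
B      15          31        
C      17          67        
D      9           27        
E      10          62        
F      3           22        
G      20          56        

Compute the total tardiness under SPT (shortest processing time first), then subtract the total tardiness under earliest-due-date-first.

22

SPT (increasing processing time): F A D E B C G.
F: 0→3, due 22, tardiness 0
A: 3→11, due 52, tardiness 0
D: 11→20, due 27, tardiness 0
E: 20→30, due 62, tardiness 0
B: 30→45, due 31, tardiness 14
C: 45→62, due 67, tardiness 0
G: 62→82, due 56, tardiness 26
Sum = 0+0+0+0+14+0+26 = 40.
EDD (increasing due date): F D B A G E C.
F: 0→3, due 22, tardiness 0
D: 3→12, due 27, tardiness 0
B: 12→27, due 31, tardiness 0
A: 27→35, due 52, tardiness 0
G: 35→55, due 56, tardiness 0
E: 55→65, due 62, tardiness 3
C: 65→82, due 67, tardiness 15
Sum = 0+0+0+0+0+3+15 = 18.
Difference = 40 − 18 = 22.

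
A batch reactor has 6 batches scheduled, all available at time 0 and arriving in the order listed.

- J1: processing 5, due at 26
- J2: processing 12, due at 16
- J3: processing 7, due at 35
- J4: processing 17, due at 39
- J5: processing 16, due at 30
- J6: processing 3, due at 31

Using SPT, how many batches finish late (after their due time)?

SPT (increasing processing time): J6 J1 J3 J2 J5 J4.
J6: 0→3, due 31, tardiness 0
J1: 3→8, due 26, tardiness 0
J3: 8→15, due 35, tardiness 0
J2: 15→27, due 16, tardiness 11
J5: 27→43, due 30, tardiness 13
J4: 43→60, due 39, tardiness 21
Late batches: 3.

3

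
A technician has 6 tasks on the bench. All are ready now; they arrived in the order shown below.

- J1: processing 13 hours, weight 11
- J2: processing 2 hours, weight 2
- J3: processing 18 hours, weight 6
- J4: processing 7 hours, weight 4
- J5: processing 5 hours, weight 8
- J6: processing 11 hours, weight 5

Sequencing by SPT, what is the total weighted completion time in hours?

SPT (increasing processing time): J2 J5 J4 J6 J1 J3.
J2: finishes 2, weight 2, w·C = 4
J5: finishes 7, weight 8, w·C = 56
J4: finishes 14, weight 4, w·C = 56
J6: finishes 25, weight 5, w·C = 125
J1: finishes 38, weight 11, w·C = 418
J3: finishes 56, weight 6, w·C = 336
Sum = 4+56+56+125+418+336 = 995.

995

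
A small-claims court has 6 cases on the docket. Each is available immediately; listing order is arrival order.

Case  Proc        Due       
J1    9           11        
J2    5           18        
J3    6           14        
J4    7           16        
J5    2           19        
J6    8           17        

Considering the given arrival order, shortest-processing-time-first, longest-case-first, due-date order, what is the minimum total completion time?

FIFO (arrival order): J1 J2 J3 J4 J5 J6.
J1: 0→9
J2: 9→14
J3: 14→20
J4: 20→27
J5: 27→29
J6: 29→37
Sum = 9+14+20+27+29+37 = 136.
SPT (increasing processing time): J5 J2 J3 J4 J6 J1.
J5: 0→2
J2: 2→7
J3: 7→13
J4: 13→20
J6: 20→28
J1: 28→37
Sum = 2+7+13+20+28+37 = 107.
LPT (decreasing processing time): J1 J6 J4 J3 J2 J5.
J1: 0→9
J6: 9→17
J4: 17→24
J3: 24→30
J2: 30→35
J5: 35→37
Sum = 9+17+24+30+35+37 = 152.
EDD (increasing due date): J1 J3 J4 J6 J2 J5.
J1: 0→9
J3: 9→15
J4: 15→22
J6: 22→30
J2: 30→35
J5: 35→37
Sum = 9+15+22+30+35+37 = 148.
FIFO 136, SPT 107, LPT 152, EDD 148 → minimum 107.

107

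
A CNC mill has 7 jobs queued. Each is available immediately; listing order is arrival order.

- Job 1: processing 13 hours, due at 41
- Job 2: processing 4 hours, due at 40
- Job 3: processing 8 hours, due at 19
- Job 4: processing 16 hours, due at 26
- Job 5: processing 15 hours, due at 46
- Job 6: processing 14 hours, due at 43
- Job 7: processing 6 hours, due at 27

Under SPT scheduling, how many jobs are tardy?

3

SPT (increasing processing time): Job 2 Job 7 Job 3 Job 1 Job 6 Job 5 Job 4.
Job 2: 0→4, due 40, tardiness 0
Job 7: 4→10, due 27, tardiness 0
Job 3: 10→18, due 19, tardiness 0
Job 1: 18→31, due 41, tardiness 0
Job 6: 31→45, due 43, tardiness 2
Job 5: 45→60, due 46, tardiness 14
Job 4: 60→76, due 26, tardiness 50
Late jobs: 3.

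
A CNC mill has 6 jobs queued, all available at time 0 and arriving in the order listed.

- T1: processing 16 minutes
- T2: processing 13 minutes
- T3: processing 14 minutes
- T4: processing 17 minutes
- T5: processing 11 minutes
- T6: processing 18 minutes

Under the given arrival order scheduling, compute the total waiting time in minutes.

FIFO (arrival order): T1 T2 T3 T4 T5 T6.
T1: waits 0, runs 0→16
T2: waits 16, runs 16→29
T3: waits 29, runs 29→43
T4: waits 43, runs 43→60
T5: waits 60, runs 60→71
T6: waits 71, runs 71→89
Sum = 0+16+29+43+60+71 = 219.

219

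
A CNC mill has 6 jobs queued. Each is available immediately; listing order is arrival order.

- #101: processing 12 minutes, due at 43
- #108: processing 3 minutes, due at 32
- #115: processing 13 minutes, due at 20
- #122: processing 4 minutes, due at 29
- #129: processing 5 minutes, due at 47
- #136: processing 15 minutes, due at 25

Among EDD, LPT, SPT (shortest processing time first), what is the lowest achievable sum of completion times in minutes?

135

EDD (increasing due date): #115 #136 #122 #108 #101 #129.
#115: 0→13
#136: 13→28
#122: 28→32
#108: 32→35
#101: 35→47
#129: 47→52
Sum = 13+28+32+35+47+52 = 207.
LPT (decreasing processing time): #136 #115 #101 #129 #122 #108.
#136: 0→15
#115: 15→28
#101: 28→40
#129: 40→45
#122: 45→49
#108: 49→52
Sum = 15+28+40+45+49+52 = 229.
SPT (increasing processing time): #108 #122 #129 #101 #115 #136.
#108: 0→3
#122: 3→7
#129: 7→12
#101: 12→24
#115: 24→37
#136: 37→52
Sum = 3+7+12+24+37+52 = 135.
EDD 207, LPT 229, SPT 135 → minimum 135.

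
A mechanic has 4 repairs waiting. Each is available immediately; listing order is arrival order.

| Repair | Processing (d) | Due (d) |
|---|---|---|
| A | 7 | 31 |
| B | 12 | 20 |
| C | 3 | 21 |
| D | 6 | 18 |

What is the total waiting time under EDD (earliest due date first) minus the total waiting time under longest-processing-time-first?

EDD (increasing due date): D B C A.
D: waits 0, runs 0→6
B: waits 6, runs 6→18
C: waits 18, runs 18→21
A: waits 21, runs 21→28
Sum = 0+6+18+21 = 45.
LPT (decreasing processing time): B A D C.
B: waits 0, runs 0→12
A: waits 12, runs 12→19
D: waits 19, runs 19→25
C: waits 25, runs 25→28
Sum = 0+12+19+25 = 56.
Difference = 45 − 56 = -11.

-11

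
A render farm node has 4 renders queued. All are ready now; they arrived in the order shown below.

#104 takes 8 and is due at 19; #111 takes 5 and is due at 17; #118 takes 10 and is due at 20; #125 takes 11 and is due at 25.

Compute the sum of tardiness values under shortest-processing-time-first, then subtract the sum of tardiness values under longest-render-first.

-16

SPT (increasing processing time): #111 #104 #118 #125.
#111: 0→5, due 17, tardiness 0
#104: 5→13, due 19, tardiness 0
#118: 13→23, due 20, tardiness 3
#125: 23→34, due 25, tardiness 9
Sum = 0+0+3+9 = 12.
LPT (decreasing processing time): #125 #118 #104 #111.
#125: 0→11, due 25, tardiness 0
#118: 11→21, due 20, tardiness 1
#104: 21→29, due 19, tardiness 10
#111: 29→34, due 17, tardiness 17
Sum = 0+1+10+17 = 28.
Difference = 12 − 28 = -16.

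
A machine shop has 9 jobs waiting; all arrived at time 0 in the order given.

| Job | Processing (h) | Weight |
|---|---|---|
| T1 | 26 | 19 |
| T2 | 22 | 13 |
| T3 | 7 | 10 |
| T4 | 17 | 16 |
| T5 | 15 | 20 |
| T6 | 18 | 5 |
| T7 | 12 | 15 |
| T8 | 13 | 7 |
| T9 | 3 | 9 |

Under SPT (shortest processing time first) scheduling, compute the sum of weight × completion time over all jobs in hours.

SPT (increasing processing time): T9 T3 T7 T8 T5 T4 T6 T2 T1.
T9: finishes 3, weight 9, w·C = 27
T3: finishes 10, weight 10, w·C = 100
T7: finishes 22, weight 15, w·C = 330
T8: finishes 35, weight 7, w·C = 245
T5: finishes 50, weight 20, w·C = 1000
T4: finishes 67, weight 16, w·C = 1072
T6: finishes 85, weight 5, w·C = 425
T2: finishes 107, weight 13, w·C = 1391
T1: finishes 133, weight 19, w·C = 2527
Sum = 27+100+330+245+1000+1072+425+1391+2527 = 7117.

7117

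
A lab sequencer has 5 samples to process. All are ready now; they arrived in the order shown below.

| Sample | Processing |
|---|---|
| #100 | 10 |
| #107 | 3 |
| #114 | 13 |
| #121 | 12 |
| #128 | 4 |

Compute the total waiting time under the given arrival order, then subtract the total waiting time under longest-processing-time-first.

FIFO (arrival order): #100 #107 #114 #121 #128.
#100: waits 0, runs 0→10
#107: waits 10, runs 10→13
#114: waits 13, runs 13→26
#121: waits 26, runs 26→38
#128: waits 38, runs 38→42
Sum = 0+10+13+26+38 = 87.
LPT (decreasing processing time): #114 #121 #100 #128 #107.
#114: waits 0, runs 0→13
#121: waits 13, runs 13→25
#100: waits 25, runs 25→35
#128: waits 35, runs 35→39
#107: waits 39, runs 39→42
Sum = 0+13+25+35+39 = 112.
Difference = 87 − 112 = -25.

-25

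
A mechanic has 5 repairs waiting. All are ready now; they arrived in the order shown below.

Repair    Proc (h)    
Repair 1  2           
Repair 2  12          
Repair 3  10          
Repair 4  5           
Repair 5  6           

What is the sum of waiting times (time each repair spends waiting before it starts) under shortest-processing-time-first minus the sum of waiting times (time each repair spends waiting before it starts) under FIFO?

-24

SPT (increasing processing time): Repair 1 Repair 4 Repair 5 Repair 3 Repair 2.
Repair 1: waits 0, runs 0→2
Repair 4: waits 2, runs 2→7
Repair 5: waits 7, runs 7→13
Repair 3: waits 13, runs 13→23
Repair 2: waits 23, runs 23→35
Sum = 0+2+7+13+23 = 45.
FIFO (arrival order): Repair 1 Repair 2 Repair 3 Repair 4 Repair 5.
Repair 1: waits 0, runs 0→2
Repair 2: waits 2, runs 2→14
Repair 3: waits 14, runs 14→24
Repair 4: waits 24, runs 24→29
Repair 5: waits 29, runs 29→35
Sum = 0+2+14+24+29 = 69.
Difference = 45 − 69 = -24.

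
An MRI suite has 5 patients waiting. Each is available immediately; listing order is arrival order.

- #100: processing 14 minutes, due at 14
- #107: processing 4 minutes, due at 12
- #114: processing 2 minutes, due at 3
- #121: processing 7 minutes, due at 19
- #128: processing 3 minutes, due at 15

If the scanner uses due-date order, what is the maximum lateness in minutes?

EDD (increasing due date): #114 #107 #100 #128 #121.
#114: 0→2, due 3, lateness -1
#107: 2→6, due 12, lateness -6
#100: 6→20, due 14, lateness 6
#128: 20→23, due 15, lateness 8
#121: 23→30, due 19, lateness 11
Maximum = 11.

11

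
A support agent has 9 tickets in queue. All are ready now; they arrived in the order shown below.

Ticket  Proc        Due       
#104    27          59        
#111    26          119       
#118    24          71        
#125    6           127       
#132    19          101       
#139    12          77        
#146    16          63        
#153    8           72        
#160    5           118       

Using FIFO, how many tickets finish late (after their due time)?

6

FIFO (arrival order): #104 #111 #118 #125 #132 #139 #146 #153 #160.
#104: 0→27, due 59, tardiness 0
#111: 27→53, due 119, tardiness 0
#118: 53→77, due 71, tardiness 6
#125: 77→83, due 127, tardiness 0
#132: 83→102, due 101, tardiness 1
#139: 102→114, due 77, tardiness 37
#146: 114→130, due 63, tardiness 67
#153: 130→138, due 72, tardiness 66
#160: 138→143, due 118, tardiness 25
Late tickets: 6.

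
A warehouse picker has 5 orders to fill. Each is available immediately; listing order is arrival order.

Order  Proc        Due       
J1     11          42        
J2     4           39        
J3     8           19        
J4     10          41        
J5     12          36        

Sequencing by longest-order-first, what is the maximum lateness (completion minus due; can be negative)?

22

LPT (decreasing processing time): J5 J1 J4 J3 J2.
J5: 0→12, due 36, lateness -24
J1: 12→23, due 42, lateness -19
J4: 23→33, due 41, lateness -8
J3: 33→41, due 19, lateness 22
J2: 41→45, due 39, lateness 6
Maximum = 22.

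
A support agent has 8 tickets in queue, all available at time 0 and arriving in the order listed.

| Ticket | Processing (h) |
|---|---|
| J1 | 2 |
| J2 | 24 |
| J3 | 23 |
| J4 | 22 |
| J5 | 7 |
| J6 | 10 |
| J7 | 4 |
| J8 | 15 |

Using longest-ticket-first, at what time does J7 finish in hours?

LPT (decreasing processing time): J2 J3 J4 J8 J6 J5 J7 J1.
J2: 0→24
J3: 24→47
J4: 47→69
J8: 69→84
J6: 84→94
J5: 94→101
J7: 101→105

105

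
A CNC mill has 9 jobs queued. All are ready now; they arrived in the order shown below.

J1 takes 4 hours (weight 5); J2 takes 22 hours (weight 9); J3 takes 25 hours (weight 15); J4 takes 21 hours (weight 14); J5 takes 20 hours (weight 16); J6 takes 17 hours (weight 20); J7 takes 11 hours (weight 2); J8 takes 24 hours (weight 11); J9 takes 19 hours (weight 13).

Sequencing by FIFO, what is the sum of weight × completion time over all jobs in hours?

9622

FIFO (arrival order): J1 J2 J3 J4 J5 J6 J7 J8 J9.
J1: finishes 4, weight 5, w·C = 20
J2: finishes 26, weight 9, w·C = 234
J3: finishes 51, weight 15, w·C = 765
J4: finishes 72, weight 14, w·C = 1008
J5: finishes 92, weight 16, w·C = 1472
J6: finishes 109, weight 20, w·C = 2180
J7: finishes 120, weight 2, w·C = 240
J8: finishes 144, weight 11, w·C = 1584
J9: finishes 163, weight 13, w·C = 2119
Sum = 20+234+765+1008+1472+2180+240+1584+2119 = 9622.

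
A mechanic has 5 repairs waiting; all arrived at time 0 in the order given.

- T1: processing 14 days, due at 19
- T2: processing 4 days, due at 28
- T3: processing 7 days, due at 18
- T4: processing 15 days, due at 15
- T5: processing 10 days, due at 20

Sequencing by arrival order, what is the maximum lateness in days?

30

FIFO (arrival order): T1 T2 T3 T4 T5.
T1: 0→14, due 19, lateness -5
T2: 14→18, due 28, lateness -10
T3: 18→25, due 18, lateness 7
T4: 25→40, due 15, lateness 25
T5: 40→50, due 20, lateness 30
Maximum = 30.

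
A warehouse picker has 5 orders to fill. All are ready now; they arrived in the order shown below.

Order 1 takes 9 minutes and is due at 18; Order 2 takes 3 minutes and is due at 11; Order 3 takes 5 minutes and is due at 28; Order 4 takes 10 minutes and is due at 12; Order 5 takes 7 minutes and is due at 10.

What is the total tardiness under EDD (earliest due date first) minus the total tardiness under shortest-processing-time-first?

-8

EDD (increasing due date): Order 5 Order 2 Order 4 Order 1 Order 3.
Order 5: 0→7, due 10, tardiness 0
Order 2: 7→10, due 11, tardiness 0
Order 4: 10→20, due 12, tardiness 8
Order 1: 20→29, due 18, tardiness 11
Order 3: 29→34, due 28, tardiness 6
Sum = 0+0+8+11+6 = 25.
SPT (increasing processing time): Order 2 Order 3 Order 5 Order 1 Order 4.
Order 2: 0→3, due 11, tardiness 0
Order 3: 3→8, due 28, tardiness 0
Order 5: 8→15, due 10, tardiness 5
Order 1: 15→24, due 18, tardiness 6
Order 4: 24→34, due 12, tardiness 22
Sum = 0+0+5+6+22 = 33.
Difference = 25 − 33 = -8.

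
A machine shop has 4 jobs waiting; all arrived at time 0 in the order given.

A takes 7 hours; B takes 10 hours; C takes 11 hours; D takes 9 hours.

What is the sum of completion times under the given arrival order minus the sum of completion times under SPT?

FIFO (arrival order): A B C D.
A: 0→7
B: 7→17
C: 17→28
D: 28→37
Sum = 7+17+28+37 = 89.
SPT (increasing processing time): A D B C.
A: 0→7
D: 7→16
B: 16→26
C: 26→37
Sum = 7+16+26+37 = 86.
Difference = 89 − 86 = 3.

3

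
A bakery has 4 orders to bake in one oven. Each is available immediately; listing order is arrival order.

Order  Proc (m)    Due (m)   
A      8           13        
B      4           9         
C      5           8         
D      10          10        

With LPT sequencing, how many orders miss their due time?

3

LPT (decreasing processing time): D A C B.
D: 0→10, due 10, tardiness 0
A: 10→18, due 13, tardiness 5
C: 18→23, due 8, tardiness 15
B: 23→27, due 9, tardiness 18
Late orders: 3.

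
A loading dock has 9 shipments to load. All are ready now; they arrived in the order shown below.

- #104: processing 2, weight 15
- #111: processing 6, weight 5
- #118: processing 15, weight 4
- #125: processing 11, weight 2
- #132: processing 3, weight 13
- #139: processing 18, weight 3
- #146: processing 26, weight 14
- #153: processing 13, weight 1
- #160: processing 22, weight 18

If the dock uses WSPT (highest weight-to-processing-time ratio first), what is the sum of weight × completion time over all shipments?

2461

WSPT (decreasing weight/processing-time ratio): #104 #132 #111 #160 #146 #118 #125 #139 #153.
#104: finishes 2, weight 15, w·C = 30
#132: finishes 5, weight 13, w·C = 65
#111: finishes 11, weight 5, w·C = 55
#160: finishes 33, weight 18, w·C = 594
#146: finishes 59, weight 14, w·C = 826
#118: finishes 74, weight 4, w·C = 296
#125: finishes 85, weight 2, w·C = 170
#139: finishes 103, weight 3, w·C = 309
#153: finishes 116, weight 1, w·C = 116
Sum = 30+65+55+594+826+296+170+309+116 = 2461.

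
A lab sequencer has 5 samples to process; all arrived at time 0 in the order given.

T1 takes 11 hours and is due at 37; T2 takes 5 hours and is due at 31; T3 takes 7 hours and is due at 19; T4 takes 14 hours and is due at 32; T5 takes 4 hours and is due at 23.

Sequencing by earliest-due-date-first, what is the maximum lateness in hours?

4

EDD (increasing due date): T3 T5 T2 T4 T1.
T3: 0→7, due 19, lateness -12
T5: 7→11, due 23, lateness -12
T2: 11→16, due 31, lateness -15
T4: 16→30, due 32, lateness -2
T1: 30→41, due 37, lateness 4
Maximum = 4.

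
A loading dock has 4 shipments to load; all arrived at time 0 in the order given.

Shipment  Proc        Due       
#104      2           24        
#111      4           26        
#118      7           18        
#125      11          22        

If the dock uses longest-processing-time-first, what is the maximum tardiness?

0

LPT (decreasing processing time): #125 #118 #111 #104.
#125: 0→11, due 22, tardiness 0
#118: 11→18, due 18, tardiness 0
#111: 18→22, due 26, tardiness 0
#104: 22→24, due 24, tardiness 0
Maximum = 0.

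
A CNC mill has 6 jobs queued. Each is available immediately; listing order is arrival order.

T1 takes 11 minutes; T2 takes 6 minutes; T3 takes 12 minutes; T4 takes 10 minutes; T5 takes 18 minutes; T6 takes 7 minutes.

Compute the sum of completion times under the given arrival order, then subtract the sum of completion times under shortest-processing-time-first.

31

FIFO (arrival order): T1 T2 T3 T4 T5 T6.
T1: 0→11
T2: 11→17
T3: 17→29
T4: 29→39
T5: 39→57
T6: 57→64
Sum = 11+17+29+39+57+64 = 217.
SPT (increasing processing time): T2 T6 T4 T1 T3 T5.
T2: 0→6
T6: 6→13
T4: 13→23
T1: 23→34
T3: 34→46
T5: 46→64
Sum = 6+13+23+34+46+64 = 186.
Difference = 217 − 186 = 31.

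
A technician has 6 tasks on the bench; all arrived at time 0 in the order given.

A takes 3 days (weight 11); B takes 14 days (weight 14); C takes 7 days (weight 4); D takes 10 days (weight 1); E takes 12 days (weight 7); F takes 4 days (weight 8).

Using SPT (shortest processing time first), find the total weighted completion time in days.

1121

SPT (increasing processing time): A F C D E B.
A: finishes 3, weight 11, w·C = 33
F: finishes 7, weight 8, w·C = 56
C: finishes 14, weight 4, w·C = 56
D: finishes 24, weight 1, w·C = 24
E: finishes 36, weight 7, w·C = 252
B: finishes 50, weight 14, w·C = 700
Sum = 33+56+56+24+252+700 = 1121.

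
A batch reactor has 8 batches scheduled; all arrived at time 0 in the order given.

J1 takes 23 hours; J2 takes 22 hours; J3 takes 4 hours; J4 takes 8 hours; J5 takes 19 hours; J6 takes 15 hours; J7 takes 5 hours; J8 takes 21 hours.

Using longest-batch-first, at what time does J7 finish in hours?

113

LPT (decreasing processing time): J1 J2 J8 J5 J6 J4 J7 J3.
J1: 0→23
J2: 23→45
J8: 45→66
J5: 66→85
J6: 85→100
J4: 100→108
J7: 108→113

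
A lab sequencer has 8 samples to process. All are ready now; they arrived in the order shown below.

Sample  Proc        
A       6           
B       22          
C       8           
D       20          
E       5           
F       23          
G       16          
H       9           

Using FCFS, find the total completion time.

FIFO (arrival order): A B C D E F G H.
A: 0→6
B: 6→28
C: 28→36
D: 36→56
E: 56→61
F: 61→84
G: 84→100
H: 100→109
Sum = 6+28+36+56+61+84+100+109 = 480.

480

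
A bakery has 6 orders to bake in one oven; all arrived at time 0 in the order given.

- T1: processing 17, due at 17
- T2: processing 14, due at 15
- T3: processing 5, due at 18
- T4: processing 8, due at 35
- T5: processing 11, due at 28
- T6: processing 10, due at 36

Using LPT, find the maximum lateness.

47

LPT (decreasing processing time): T1 T2 T5 T6 T4 T3.
T1: 0→17, due 17, lateness 0
T2: 17→31, due 15, lateness 16
T5: 31→42, due 28, lateness 14
T6: 42→52, due 36, lateness 16
T4: 52→60, due 35, lateness 25
T3: 60→65, due 18, lateness 47
Maximum = 47.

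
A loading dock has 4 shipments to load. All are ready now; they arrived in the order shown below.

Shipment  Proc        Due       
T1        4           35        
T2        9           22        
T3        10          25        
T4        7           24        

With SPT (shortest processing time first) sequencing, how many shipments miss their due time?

SPT (increasing processing time): T1 T4 T2 T3.
T1: 0→4, due 35, tardiness 0
T4: 4→11, due 24, tardiness 0
T2: 11→20, due 22, tardiness 0
T3: 20→30, due 25, tardiness 5
Late shipments: 1.

1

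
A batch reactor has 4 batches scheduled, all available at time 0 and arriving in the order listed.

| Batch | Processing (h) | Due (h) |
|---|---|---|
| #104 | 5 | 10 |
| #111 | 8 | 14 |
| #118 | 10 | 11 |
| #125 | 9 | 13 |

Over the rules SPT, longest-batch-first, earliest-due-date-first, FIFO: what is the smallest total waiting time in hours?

40

SPT (increasing processing time): #104 #111 #125 #118.
#104: waits 0, runs 0→5
#111: waits 5, runs 5→13
#125: waits 13, runs 13→22
#118: waits 22, runs 22→32
Sum = 0+5+13+22 = 40.
LPT (decreasing processing time): #118 #125 #111 #104.
#118: waits 0, runs 0→10
#125: waits 10, runs 10→19
#111: waits 19, runs 19→27
#104: waits 27, runs 27→32
Sum = 0+10+19+27 = 56.
EDD (increasing due date): #104 #118 #125 #111.
#104: waits 0, runs 0→5
#118: waits 5, runs 5→15
#125: waits 15, runs 15→24
#111: waits 24, runs 24→32
Sum = 0+5+15+24 = 44.
FIFO (arrival order): #104 #111 #118 #125.
#104: waits 0, runs 0→5
#111: waits 5, runs 5→13
#118: waits 13, runs 13→23
#125: waits 23, runs 23→32
Sum = 0+5+13+23 = 41.
SPT 40, LPT 56, EDD 44, FIFO 41 → minimum 40.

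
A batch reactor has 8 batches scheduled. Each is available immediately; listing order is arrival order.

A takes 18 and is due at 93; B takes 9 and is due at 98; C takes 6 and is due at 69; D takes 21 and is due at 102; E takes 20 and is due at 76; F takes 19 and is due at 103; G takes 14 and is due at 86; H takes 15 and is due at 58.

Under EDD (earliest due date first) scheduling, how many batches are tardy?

EDD (increasing due date): H C E G A B D F.
H: 0→15, due 58, tardiness 0
C: 15→21, due 69, tardiness 0
E: 21→41, due 76, tardiness 0
G: 41→55, due 86, tardiness 0
A: 55→73, due 93, tardiness 0
B: 73→82, due 98, tardiness 0
D: 82→103, due 102, tardiness 1
F: 103→122, due 103, tardiness 19
Late batches: 2.

2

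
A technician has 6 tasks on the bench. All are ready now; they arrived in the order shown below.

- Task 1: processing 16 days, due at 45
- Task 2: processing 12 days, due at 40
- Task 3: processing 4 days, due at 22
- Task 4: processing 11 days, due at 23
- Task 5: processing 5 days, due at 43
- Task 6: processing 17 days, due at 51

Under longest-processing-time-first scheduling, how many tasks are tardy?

LPT (decreasing processing time): Task 6 Task 1 Task 2 Task 4 Task 5 Task 3.
Task 6: 0→17, due 51, tardiness 0
Task 1: 17→33, due 45, tardiness 0
Task 2: 33→45, due 40, tardiness 5
Task 4: 45→56, due 23, tardiness 33
Task 5: 56→61, due 43, tardiness 18
Task 3: 61→65, due 22, tardiness 43
Late tasks: 4.

4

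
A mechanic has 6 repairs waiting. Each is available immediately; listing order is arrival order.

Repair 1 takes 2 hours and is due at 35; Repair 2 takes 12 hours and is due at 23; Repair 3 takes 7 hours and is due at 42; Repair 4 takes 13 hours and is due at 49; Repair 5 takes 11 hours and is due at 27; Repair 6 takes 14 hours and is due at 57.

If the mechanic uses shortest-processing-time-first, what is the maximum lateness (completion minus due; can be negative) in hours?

9

SPT (increasing processing time): Repair 1 Repair 3 Repair 5 Repair 2 Repair 4 Repair 6.
Repair 1: 0→2, due 35, lateness -33
Repair 3: 2→9, due 42, lateness -33
Repair 5: 9→20, due 27, lateness -7
Repair 2: 20→32, due 23, lateness 9
Repair 4: 32→45, due 49, lateness -4
Repair 6: 45→59, due 57, lateness 2
Maximum = 9.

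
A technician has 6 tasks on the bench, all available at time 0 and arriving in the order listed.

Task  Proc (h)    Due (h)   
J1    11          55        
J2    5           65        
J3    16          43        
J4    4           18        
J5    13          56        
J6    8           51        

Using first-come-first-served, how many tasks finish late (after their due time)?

FIFO (arrival order): J1 J2 J3 J4 J5 J6.
J1: 0→11, due 55, tardiness 0
J2: 11→16, due 65, tardiness 0
J3: 16→32, due 43, tardiness 0
J4: 32→36, due 18, tardiness 18
J5: 36→49, due 56, tardiness 0
J6: 49→57, due 51, tardiness 6
Late tasks: 2.

2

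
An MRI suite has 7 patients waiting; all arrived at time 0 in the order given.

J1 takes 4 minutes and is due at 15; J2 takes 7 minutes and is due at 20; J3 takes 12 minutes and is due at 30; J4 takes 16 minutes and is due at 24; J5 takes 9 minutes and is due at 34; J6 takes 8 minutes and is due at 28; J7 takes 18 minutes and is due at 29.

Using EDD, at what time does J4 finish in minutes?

EDD (increasing due date): J1 J2 J4 J6 J7 J3 J5.
J1: 0→4
J2: 4→11
J4: 11→27

27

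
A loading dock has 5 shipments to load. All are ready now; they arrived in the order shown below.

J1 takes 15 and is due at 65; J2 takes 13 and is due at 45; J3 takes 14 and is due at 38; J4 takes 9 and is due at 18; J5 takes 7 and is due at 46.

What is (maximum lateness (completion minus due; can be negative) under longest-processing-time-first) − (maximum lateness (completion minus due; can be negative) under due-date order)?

36

LPT (decreasing processing time): J1 J3 J2 J4 J5.
J1: 0→15, due 65, lateness -50
J3: 15→29, due 38, lateness -9
J2: 29→42, due 45, lateness -3
J4: 42→51, due 18, lateness 33
J5: 51→58, due 46, lateness 12
Maximum = 33.
EDD (increasing due date): J4 J3 J2 J5 J1.
J4: 0→9, due 18, lateness -9
J3: 9→23, due 38, lateness -15
J2: 23→36, due 45, lateness -9
J5: 36→43, due 46, lateness -3
J1: 43→58, due 65, lateness -7
Maximum = -3.
Difference = 33 − -3 = 36.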